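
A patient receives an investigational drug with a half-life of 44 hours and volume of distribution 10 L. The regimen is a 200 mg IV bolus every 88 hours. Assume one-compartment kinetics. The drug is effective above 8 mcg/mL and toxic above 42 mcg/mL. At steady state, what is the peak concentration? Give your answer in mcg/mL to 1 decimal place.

τ = 88 h = 2 half-lives, so f = (1/2)^2 = 0.25.
At steady state, R = 1/(1 − 0.25) = 4/3.
Single-dose peak C₀ = D/Vd = 200/10 = 20 mcg/mL.
Steady-state peak Cmax,ss = C₀·R = 20 × 4/3 ≈ 26.667 mcg/mL.
Peak 26.7 mcg/mL vs MTC 42 mcg/mL: below toxic threshold.

26.7 mcg/mL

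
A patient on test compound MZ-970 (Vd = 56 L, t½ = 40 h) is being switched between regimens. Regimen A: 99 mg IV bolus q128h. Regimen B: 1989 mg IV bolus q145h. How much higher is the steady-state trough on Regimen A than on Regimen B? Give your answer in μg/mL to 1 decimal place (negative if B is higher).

Regimen A: f = (1/2)^(128/40) ≈ 0.1088; Cmin,ss = (99/56)·f/(1−f) ≈ 0.216 μg/mL.
Regimen B: f = (1/2)^(145/40) ≈ 0.0811; Cmin,ss = (1989/56)·f/(1−f) ≈ 3.135 μg/mL.
Difference ≈ 0.216 − 3.135 ≈ -2.919 μg/mL.

-2.9 μg/mL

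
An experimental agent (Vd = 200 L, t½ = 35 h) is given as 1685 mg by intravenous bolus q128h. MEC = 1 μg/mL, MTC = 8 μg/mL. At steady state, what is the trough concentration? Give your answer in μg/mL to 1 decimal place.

0.7 μg/mL

Over one 128-h interval, 128/35 ≈ 3.6571 half-lives elapse, leaving f ≈ 0.0793 of each dose.
At steady state, accumulation factor R = 1/(1 − e^(−kτ)) ≈ 1.0861.
Single-dose peak C₀ = D/Vd = 1685/200 ≈ 8.425 μg/mL.
Cmax,ss = C₀/(1 − f) ≈ 8.425/0.9207 ≈ 9.151 μg/mL.
One interval later, Cmin,ss = Cmax,ss·e^(−kτ) ≈ 9.151 × 0.0793 ≈ 0.726 μg/mL.
Trough 0.7 μg/mL vs MEC 1 μg/mL: subtherapeutic.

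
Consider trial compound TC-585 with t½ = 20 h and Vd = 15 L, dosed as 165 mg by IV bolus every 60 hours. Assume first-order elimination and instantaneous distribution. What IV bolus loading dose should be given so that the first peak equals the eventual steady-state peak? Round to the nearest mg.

f = (1/2)^(60/20) ≈ 0.125000; accumulation ratio R = 1/(1−f) ≈ 1.14286.
Loading dose to hit Cmax,ss on first dose: D_load = D_maint·R ≈ 165 × 1.14286 ≈ 188.57 mg.

189 mg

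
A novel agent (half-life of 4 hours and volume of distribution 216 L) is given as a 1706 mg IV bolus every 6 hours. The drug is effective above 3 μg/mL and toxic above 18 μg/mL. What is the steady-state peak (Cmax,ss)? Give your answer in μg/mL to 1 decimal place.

Over one 6-h interval, 6/4 ≈ 1.5 half-lives elapse, leaving f ≈ 0.3536 of each dose.
Accumulation ratio R = 1/(1 − f) ≈ 1/0.6464 ≈ 1.5470.
Each bolus raises the concentration by D/Vd = 1706/216 ≈ 7.898 μg/mL.
Cmax,ss = C₀/(1 − f) ≈ 7.898/0.6464 ≈ 12.218 μg/mL.
Peak 12.2 μg/mL vs MTC 18 μg/mL: below toxic threshold.

12.2 μg/mL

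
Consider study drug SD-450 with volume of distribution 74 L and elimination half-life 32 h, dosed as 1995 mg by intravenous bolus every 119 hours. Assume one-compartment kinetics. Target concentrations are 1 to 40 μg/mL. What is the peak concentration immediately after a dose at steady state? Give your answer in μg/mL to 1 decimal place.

29.2 μg/mL

Over one 119-h interval, 119/32 ≈ 3.7188 half-lives elapse, leaving f ≈ 0.0760 of each dose.
At steady state, accumulation factor R = 1/(1 − e^(−kτ)) ≈ 1.0823.
Each bolus raises the concentration by D/Vd = 1995/74 ≈ 26.959 μg/mL.
Cmax,ss = C₀/(1 − f) ≈ 26.959/0.9240 ≈ 29.176 μg/mL.
Peak 29.2 μg/mL vs MTC 40 μg/mL: below toxic threshold.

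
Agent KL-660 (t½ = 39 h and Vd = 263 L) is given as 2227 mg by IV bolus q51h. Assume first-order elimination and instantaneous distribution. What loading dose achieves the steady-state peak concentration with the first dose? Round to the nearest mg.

f = (1/2)^(51/39) ≈ 0.403967; accumulation ratio R = 1/(1−f) ≈ 1.67776.
Loading dose to hit Cmax,ss on first dose: D_load = D_maint·R ≈ 2227 × 1.67776 ≈ 3736.37 mg.

3736 mg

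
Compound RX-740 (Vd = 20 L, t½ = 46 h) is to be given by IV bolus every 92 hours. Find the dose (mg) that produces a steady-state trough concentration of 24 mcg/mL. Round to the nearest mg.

τ/t½ = 92/46 ≈ 2, so f = (1/2)^(92/46) ≈ 0.250000.
Cmin,ss = (D/Vd)·f/(1−f), so D = Cmin,ss·Vd·(1−f)/f.
D = 24 × 20 × (1−f)/f ≈ 24 × 20 × 3.00000 ≈ 1440.00 mg.

1440 mg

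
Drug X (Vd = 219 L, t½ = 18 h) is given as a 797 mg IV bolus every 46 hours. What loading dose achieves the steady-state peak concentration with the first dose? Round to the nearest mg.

960 mg

f = (1/2)^(46/18) ≈ 0.170099; accumulation ratio R = 1/(1−f) ≈ 1.20496.
Loading dose to hit Cmax,ss on first dose: D_load = D_maint·R ≈ 797 × 1.20496 ≈ 960.35 mg.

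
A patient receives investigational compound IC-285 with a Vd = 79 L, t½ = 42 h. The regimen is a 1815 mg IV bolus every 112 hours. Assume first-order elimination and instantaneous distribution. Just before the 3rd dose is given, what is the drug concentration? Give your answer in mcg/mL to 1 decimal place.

f = (1/2)^(τ/t½) = (1/2)^(112/42) ≈ 0.1575.
C₀ = D/Vd = 1815/79 ≈ 22.975 mcg/mL.
Before the 3rd dose, 2 doses have been given. Superposition: Cmin = C₀·(f + f²).
≈ 22.975 × (0.1575 + 0.0248) ≈ 22.975 × 0.1823 ≈ 4.188 mcg/mL.

4.2 mcg/mL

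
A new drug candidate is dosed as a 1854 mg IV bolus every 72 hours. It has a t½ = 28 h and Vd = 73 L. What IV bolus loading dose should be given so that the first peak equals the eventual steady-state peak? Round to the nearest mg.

f = (1/2)^(72/28) ≈ 0.168238; accumulation ratio R = 1/(1−f) ≈ 1.20227.
Loading dose to hit Cmax,ss on first dose: D_load = D_maint·R ≈ 1854 × 1.20227 ≈ 2229.01 mg.

2229 mg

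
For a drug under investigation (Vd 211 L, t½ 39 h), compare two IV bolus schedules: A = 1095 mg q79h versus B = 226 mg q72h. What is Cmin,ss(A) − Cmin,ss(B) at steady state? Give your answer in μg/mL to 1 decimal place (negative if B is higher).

1.3 μg/mL

Regimen A: f = (1/2)^(79/39) ≈ 0.2456; Cmin,ss = (1095/211)·f/(1−f) ≈ 1.690 μg/mL.
Regimen B: f = (1/2)^(72/39) ≈ 0.2781; Cmin,ss = (226/211)·f/(1−f) ≈ 0.413 μg/mL.
Difference ≈ 1.690 − 0.413 ≈ 1.277 μg/mL.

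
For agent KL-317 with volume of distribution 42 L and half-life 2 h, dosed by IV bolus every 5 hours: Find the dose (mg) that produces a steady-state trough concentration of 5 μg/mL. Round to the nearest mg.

978 mg

τ/t½ = 5/2 ≈ 2.5, so f = (1/2)^(5/2) ≈ 0.176777.
Cmin,ss = (D/Vd)·f/(1−f), so D = Cmin,ss·Vd·(1−f)/f.
D = 5 × 42 × (1−f)/f ≈ 5 × 42 × 4.65684 ≈ 977.94 mg.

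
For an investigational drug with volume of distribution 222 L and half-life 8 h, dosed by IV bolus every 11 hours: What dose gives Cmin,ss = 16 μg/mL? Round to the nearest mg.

5661 mg

τ/t½ = 11/8 ≈ 1.375, so f = (1/2)^(11/8) ≈ 0.385553.
Cmin,ss = (D/Vd)·f/(1−f), so D = Cmin,ss·Vd·(1−f)/f.
D = 16 × 222 × (1−f)/f ≈ 16 × 222 × 1.59368 ≈ 5660.75 mg.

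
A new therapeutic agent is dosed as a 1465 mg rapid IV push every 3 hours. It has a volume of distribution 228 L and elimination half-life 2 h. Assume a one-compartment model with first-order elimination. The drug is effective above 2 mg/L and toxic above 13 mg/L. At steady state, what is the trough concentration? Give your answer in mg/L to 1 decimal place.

3.5 mg/L

k = ln2/t½ = ln2/2 ≈ 0.346574 h⁻¹; fraction remaining f = e^(−kτ) = e^(−0.346574×3) ≈ 0.3536.
At steady state, accumulation factor R = 1/(1 − e^(−kτ)) ≈ 1.5470.
Single-dose peak C₀ = D/Vd = 1465/228 ≈ 6.425 mg/L.
Cmax,ss = C₀/(1 − f) ≈ 6.425/0.6464 ≈ 9.940 mg/L.
One interval later, Cmin,ss = Cmax,ss·e^(−kτ) ≈ 9.940 × 0.3536 ≈ 3.515 mg/L.
Trough 3.5 mg/L vs MEC 2 mg/L: adequate.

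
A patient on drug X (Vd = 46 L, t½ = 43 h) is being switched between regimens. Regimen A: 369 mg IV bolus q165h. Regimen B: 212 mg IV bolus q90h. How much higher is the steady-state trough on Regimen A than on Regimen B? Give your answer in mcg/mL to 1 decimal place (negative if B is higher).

-0.8 mcg/mL

Regimen A: f = (1/2)^(165/43) ≈ 0.0700; Cmin,ss = (369/46)·f/(1−f) ≈ 0.604 mcg/mL.
Regimen B: f = (1/2)^(90/43) ≈ 0.2344; Cmin,ss = (212/46)·f/(1−f) ≈ 1.411 mcg/mL.
Difference ≈ 0.604 − 1.411 ≈ -0.807 mcg/mL.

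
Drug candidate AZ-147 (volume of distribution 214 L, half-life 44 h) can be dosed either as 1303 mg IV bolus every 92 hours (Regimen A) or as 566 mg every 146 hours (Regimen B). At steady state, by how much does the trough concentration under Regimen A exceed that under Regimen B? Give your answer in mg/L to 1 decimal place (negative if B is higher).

1.6 mg/L

Regimen A: f = (1/2)^(92/44) ≈ 0.2347; Cmin,ss = (1303/214)·f/(1−f) ≈ 1.867 mg/L.
Regimen B: f = (1/2)^(146/44) ≈ 0.1003; Cmin,ss = (566/214)·f/(1−f) ≈ 0.295 mg/L.
Difference ≈ 1.867 − 0.295 ≈ 1.572 mg/L.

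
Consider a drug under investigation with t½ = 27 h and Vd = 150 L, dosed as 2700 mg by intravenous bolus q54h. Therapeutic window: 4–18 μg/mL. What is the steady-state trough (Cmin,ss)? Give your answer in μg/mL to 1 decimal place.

6.0 μg/mL

The dosing interval is 2 half-lives, so f = 2^(−2) = 0.25.
Accumulation ratio R = 1/(1 − f) = 1/0.75 = 4/3.
Single-dose peak C₀ = D/Vd = 2700/150 = 18 μg/mL.
Steady-state peak Cmax,ss = C₀·R = 18 × 4/3 ≈ 24.000 μg/mL.
Steady-state trough Cmin,ss = Cmax,ss·f ≈ 24.000 × 0.25 ≈ 6.000 μg/mL.
Trough 6.0 μg/mL vs MEC 4 μg/mL: adequate.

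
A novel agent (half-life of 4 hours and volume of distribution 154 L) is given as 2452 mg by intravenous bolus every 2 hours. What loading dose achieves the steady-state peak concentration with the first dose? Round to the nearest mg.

8372 mg

f = (1/2)^(2/4) ≈ 0.707107; accumulation ratio R = 1/(1−f) ≈ 3.41422.
Loading dose to hit Cmax,ss on first dose: D_load = D_maint·R ≈ 2452 × 3.41422 ≈ 8371.67 mg.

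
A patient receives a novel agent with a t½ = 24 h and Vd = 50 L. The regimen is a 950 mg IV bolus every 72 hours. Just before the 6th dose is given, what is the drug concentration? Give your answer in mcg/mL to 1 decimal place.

f = (1/2)^(τ/t½) = (1/2)^(72/24) ≈ 0.1250.
C₀ = D/Vd = 950/50 ≈ 19.000 mcg/mL.
Before the 6th dose, 5 doses have been given. Superposition: Cmin = C₀·(f + f² + … + f^5).
≈ 19.000 × (0.1250 + 0.0156 + 0.0020 + 0.0002 + 0.0000) ≈ 19.000 × 0.1428 ≈ 2.713 mcg/mL.

2.7 mcg/mL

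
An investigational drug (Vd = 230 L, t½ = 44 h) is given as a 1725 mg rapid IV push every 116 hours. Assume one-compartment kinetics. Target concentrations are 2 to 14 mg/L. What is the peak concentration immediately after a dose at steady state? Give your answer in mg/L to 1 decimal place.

k = ln2/t½ = ln2/44 ≈ 0.015753 h⁻¹; fraction remaining f = e^(−kτ) = e^(−0.015753×116) ≈ 0.1608.
Accumulation ratio R = 1/(1 − f) ≈ 1/0.8392 ≈ 1.1916.
Single-dose peak C₀ = D/Vd = 1725/230 ≈ 7.500 mg/L.
Cmax,ss = C₀/(1 − f) ≈ 7.500/0.8392 ≈ 8.937 mg/L.
Peak 8.9 mg/L vs MTC 14 mg/L: below toxic threshold.

8.9 mg/L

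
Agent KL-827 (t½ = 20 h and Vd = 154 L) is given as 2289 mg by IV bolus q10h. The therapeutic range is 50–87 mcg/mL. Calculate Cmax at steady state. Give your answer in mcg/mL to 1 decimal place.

50.7 mcg/mL

τ/t½ = 10/20 ≈ 0.5, so fraction remaining f = (1/2)^(10/20) ≈ 0.7071.
At steady state, accumulation factor R = 1/(1 − e^(−kτ)) ≈ 3.4141.
Each bolus raises the concentration by D/Vd = 2289/154 ≈ 14.864 mcg/mL.
Steady-state peak Cmax,ss = C₀·R ≈ 14.864 × 3.4141 ≈ 50.747 mcg/mL.
Peak 50.7 mcg/mL vs MTC 87 mcg/mL: below toxic threshold.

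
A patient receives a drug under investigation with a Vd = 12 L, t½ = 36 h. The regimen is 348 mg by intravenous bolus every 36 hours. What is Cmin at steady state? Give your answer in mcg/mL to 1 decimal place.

The dosing interval is 1 half-life, so f = 2^(−1) = 0.5.
Accumulation ratio R = 1/(1 − f) = 1/0.5 = 2/1.
Single-dose peak C₀ = D/Vd = 348/12 = 29 mcg/mL.
Steady-state peak Cmax,ss = C₀·R = 29 × 2/1 ≈ 58.000 mcg/mL.
Steady-state trough Cmin,ss = Cmax,ss·f ≈ 58.000 × 0.5 ≈ 29.000 mcg/mL.

29.0 mcg/mL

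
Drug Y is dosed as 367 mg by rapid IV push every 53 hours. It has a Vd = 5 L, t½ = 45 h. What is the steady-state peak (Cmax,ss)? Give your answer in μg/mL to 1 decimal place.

131.5 μg/mL

τ/t½ = 53/45 ≈ 1.1778, so fraction remaining f = (1/2)^(53/45) ≈ 0.4420.
Accumulation ratio R = 1/(1 − f) ≈ 1/0.5580 ≈ 1.7921.
Single-dose peak C₀ = D/Vd = 367/5 ≈ 73.400 μg/mL.
Steady-state peak Cmax,ss = C₀·R ≈ 73.400 × 1.7921 ≈ 131.540 μg/mL.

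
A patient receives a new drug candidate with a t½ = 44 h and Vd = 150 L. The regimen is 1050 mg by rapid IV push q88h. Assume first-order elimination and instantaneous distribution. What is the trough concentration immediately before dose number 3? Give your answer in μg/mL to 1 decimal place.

f = (1/2)^(τ/t½) = (1/2)^(88/44) ≈ 0.2500.
C₀ = D/Vd = 1050/150 ≈ 7.000 μg/mL.
Before the 3rd dose, 2 doses have been given. Superposition: Cmin = C₀·(f + f²).
≈ 7.000 × (0.2500 + 0.0625) ≈ 7.000 × 0.3125 ≈ 2.188 μg/mL.

2.2 μg/mL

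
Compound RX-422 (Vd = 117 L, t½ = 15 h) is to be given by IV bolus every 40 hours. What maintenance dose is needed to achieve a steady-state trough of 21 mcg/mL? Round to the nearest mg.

τ/t½ = 40/15 ≈ 2.6667, so f = (1/2)^(40/15) ≈ 0.157490.
Cmin,ss = (D/Vd)·f/(1−f), so D = Cmin,ss·Vd·(1−f)/f.
D = 21 × 117 × (1−f)/f ≈ 21 × 117 × 5.34961 ≈ 13143.99 mg.

13144 mg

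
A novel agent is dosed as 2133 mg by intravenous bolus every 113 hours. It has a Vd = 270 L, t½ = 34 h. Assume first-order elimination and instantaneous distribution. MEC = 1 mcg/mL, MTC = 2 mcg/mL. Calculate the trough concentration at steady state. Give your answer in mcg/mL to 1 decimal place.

k = ln2/t½ = ln2/34 ≈ 0.020387 h⁻¹; fraction remaining f = e^(−kτ) = e^(−0.020387×113) ≈ 0.0999.
Single-dose peak C₀ = D/Vd = 2133/270 ≈ 7.900 mcg/mL.
Steady-state trough Cmin,ss = C₀·f/(1−f) ≈ 7.900 × 0.0999/0.9001 ≈ 0.877 mcg/mL.
Trough 0.9 mcg/mL vs MEC 1 mcg/mL: subtherapeutic.

0.9 mcg/mL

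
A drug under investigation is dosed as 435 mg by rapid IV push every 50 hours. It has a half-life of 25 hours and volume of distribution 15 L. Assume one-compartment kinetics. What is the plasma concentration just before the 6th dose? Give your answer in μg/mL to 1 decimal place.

9.7 μg/mL

f = (1/2)^(τ/t½) = (1/2)^(50/25) ≈ 0.2500.
C₀ = D/Vd = 435/15 ≈ 29.000 μg/mL.
Before the 6th dose, 5 doses have been given. Superposition: Cmin = C₀·(f + f² + … + f^5).
≈ 29.000 × (0.2500 + 0.0625 + 0.0156 + 0.0039 + 0.0010) ≈ 29.000 × 0.3330 ≈ 9.657 μg/mL.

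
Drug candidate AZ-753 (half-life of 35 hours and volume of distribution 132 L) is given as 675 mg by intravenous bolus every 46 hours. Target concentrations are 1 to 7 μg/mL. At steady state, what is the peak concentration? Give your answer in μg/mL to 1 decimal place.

Over one 46-h interval, 46/35 ≈ 1.3143 half-lives elapse, leaving f ≈ 0.4021 of each dose.
Accumulation ratio R = 1/(1 − f) ≈ 1/0.5979 ≈ 1.6725.
Single-dose peak C₀ = D/Vd = 675/132 ≈ 5.114 μg/mL.
Steady-state peak Cmax,ss = C₀·R ≈ 5.114 × 1.6725 ≈ 8.553 μg/mL.
Peak 8.6 μg/mL vs MTC 7 μg/mL: exceeds toxic threshold.

8.6 μg/mL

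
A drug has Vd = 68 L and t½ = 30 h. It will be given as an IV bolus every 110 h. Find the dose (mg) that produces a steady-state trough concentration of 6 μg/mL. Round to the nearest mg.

τ/t½ = 110/30 ≈ 3.6667, so f = (1/2)^(110/30) ≈ 0.078745.
Cmin,ss = (D/Vd)·f/(1−f), so D = Cmin,ss·Vd·(1−f)/f.
D = 6 × 68 × (1−f)/f ≈ 6 × 68 × 11.69922 ≈ 4773.28 mg.

4773 mg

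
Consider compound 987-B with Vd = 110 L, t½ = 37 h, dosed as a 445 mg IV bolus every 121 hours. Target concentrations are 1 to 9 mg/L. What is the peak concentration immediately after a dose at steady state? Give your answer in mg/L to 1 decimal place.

4.5 mg/L

Over one 121-h interval, 121/37 ≈ 3.2703 half-lives elapse, leaving f ≈ 0.1036 of each dose.
At steady state, accumulation factor R = 1/(1 − e^(−kτ)) ≈ 1.1156.
Each bolus raises the concentration by D/Vd = 445/110 ≈ 4.045 mg/L.
Steady-state peak Cmax,ss = C₀·R ≈ 4.045 × 1.1156 ≈ 4.513 mg/L.
Peak 4.5 mg/L vs MTC 9 mg/L: below toxic threshold.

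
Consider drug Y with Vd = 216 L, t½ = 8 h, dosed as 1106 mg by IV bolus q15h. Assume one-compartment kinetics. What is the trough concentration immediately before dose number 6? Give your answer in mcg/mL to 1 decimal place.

f = (1/2)^(τ/t½) = (1/2)^(15/8) ≈ 0.2726.
C₀ = D/Vd = 1106/216 ≈ 5.120 mcg/mL.
Before the 6th dose, 5 doses have been given. Superposition: Cmin = C₀·(f + f² + … + f^5).
≈ 5.120 × (0.2726 + 0.0743 + 0.0203 + 0.0055 + 0.0015) ≈ 5.120 × 0.3742 ≈ 1.916 mcg/mL.

1.9 mcg/mL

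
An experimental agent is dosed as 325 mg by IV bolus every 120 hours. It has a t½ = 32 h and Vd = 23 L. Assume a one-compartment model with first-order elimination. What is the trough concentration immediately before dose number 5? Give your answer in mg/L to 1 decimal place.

f = (1/2)^(τ/t½) = (1/2)^(120/32) ≈ 0.0743.
C₀ = D/Vd = 325/23 ≈ 14.130 mg/L.
Before the 5th dose, 4 doses have been given. Superposition: Cmin = C₀·(f + f² + … + f^4).
≈ 14.130 × (0.0743 + 0.0055 + 0.0004 + 0.0000) ≈ 14.130 × 0.0802 ≈ 1.133 mg/L.

1.1 mg/L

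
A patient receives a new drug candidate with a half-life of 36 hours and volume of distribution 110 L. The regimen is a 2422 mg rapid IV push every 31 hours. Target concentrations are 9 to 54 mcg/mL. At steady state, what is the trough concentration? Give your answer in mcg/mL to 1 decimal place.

27.0 mcg/mL

τ/t½ = 31/36 ≈ 0.86111, so fraction remaining f = (1/2)^(31/36) ≈ 0.5505.
Single-dose peak C₀ = D/Vd = 2422/110 ≈ 22.018 mcg/mL.
Steady-state trough Cmin,ss = C₀·f/(1−f) ≈ 22.018 × 0.5505/0.4495 ≈ 26.965 mcg/mL.
Trough 27.0 mcg/mL vs MEC 9 mcg/mL: adequate.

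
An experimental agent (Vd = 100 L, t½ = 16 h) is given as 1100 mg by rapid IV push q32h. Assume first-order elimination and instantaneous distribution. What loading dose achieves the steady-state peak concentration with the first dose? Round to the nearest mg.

1467 mg

f = (1/2)^(32/16) ≈ 0.250000; accumulation ratio R = 1/(1−f) ≈ 1.33333.
Loading dose to hit Cmax,ss on first dose: D_load = D_maint·R ≈ 1100 × 1.33333 ≈ 1466.66 mg.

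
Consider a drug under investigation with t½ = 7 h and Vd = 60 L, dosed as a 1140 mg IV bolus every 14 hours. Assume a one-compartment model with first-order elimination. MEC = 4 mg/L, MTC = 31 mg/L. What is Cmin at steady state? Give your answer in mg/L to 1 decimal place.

6.3 mg/L

The dosing interval is 2 half-lives, so f = 2^(−2) = 0.25.
Accumulation ratio R = 1/(1 − f) = 1/0.75 = 4/3.
Single-dose peak C₀ = D/Vd = 1140/60 = 19 mg/L.
Steady-state peak Cmax,ss = C₀·R = 19 × 4/3 ≈ 25.333 mg/L.
Steady-state trough Cmin,ss = Cmax,ss·f ≈ 25.333 × 0.25 ≈ 6.333 mg/L.
Trough 6.3 mg/L vs MEC 4 mg/L: adequate.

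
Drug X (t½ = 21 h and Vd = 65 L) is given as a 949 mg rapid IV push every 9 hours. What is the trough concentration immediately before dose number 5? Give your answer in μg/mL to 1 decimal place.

29.3 μg/mL

f = (1/2)^(τ/t½) = (1/2)^(9/21) ≈ 0.7430.
C₀ = D/Vd = 949/65 ≈ 14.600 μg/mL.
Before the 5th dose, 4 doses have been given. Superposition: Cmin = C₀·(f + f² + … + f^4).
≈ 14.600 × (0.7430 + 0.5520 + 0.4102 + 0.3048) ≈ 14.600 × 2.0100 ≈ 29.346 μg/mL.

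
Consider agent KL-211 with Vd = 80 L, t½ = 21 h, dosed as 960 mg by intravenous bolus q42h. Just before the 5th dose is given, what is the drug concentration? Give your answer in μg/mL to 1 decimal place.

f = (1/2)^(τ/t½) = (1/2)^(42/21) ≈ 0.2500.
C₀ = D/Vd = 960/80 ≈ 12.000 μg/mL.
Before the 5th dose, 4 doses have been given. Superposition: Cmin = C₀·(f + f² + … + f^4).
≈ 12.000 × (0.2500 + 0.0625 + 0.0156 + 0.0039) ≈ 12.000 × 0.3320 ≈ 3.984 μg/mL.

4.0 μg/mL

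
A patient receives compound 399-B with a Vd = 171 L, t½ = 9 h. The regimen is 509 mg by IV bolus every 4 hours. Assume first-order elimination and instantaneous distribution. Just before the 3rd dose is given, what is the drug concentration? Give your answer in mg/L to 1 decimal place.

f = (1/2)^(τ/t½) = (1/2)^(4/9) ≈ 0.7349.
C₀ = D/Vd = 509/171 ≈ 2.977 mg/L.
Before the 3rd dose, 2 doses have been given. Superposition: Cmin = C₀·(f + f²).
≈ 2.977 × (0.7349 + 0.5401) ≈ 2.977 × 1.2750 ≈ 3.796 mg/L.

3.8 mg/L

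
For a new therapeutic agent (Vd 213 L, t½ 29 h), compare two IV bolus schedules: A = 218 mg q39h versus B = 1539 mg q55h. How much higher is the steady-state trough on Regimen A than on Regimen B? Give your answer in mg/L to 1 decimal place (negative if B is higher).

-2.0 mg/L

Regimen A: f = (1/2)^(39/29) ≈ 0.3937; Cmin,ss = (218/213)·f/(1−f) ≈ 0.665 mg/L.
Regimen B: f = (1/2)^(55/29) ≈ 0.2686; Cmin,ss = (1539/213)·f/(1−f) ≈ 2.653 mg/L.
Difference ≈ 0.665 − 2.653 ≈ -1.988 mg/L.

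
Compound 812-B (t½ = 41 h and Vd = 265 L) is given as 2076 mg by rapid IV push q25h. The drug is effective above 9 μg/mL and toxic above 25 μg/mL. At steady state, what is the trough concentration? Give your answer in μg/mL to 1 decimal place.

14.9 μg/mL

k = ln2/t½ = ln2/41 ≈ 0.016906 h⁻¹; fraction remaining f = e^(−kτ) = e^(−0.016906×25) ≈ 0.6553.
At steady state, accumulation factor R = 1/(1 − e^(−kτ)) ≈ 2.9011.
Each bolus raises the concentration by D/Vd = 2076/265 ≈ 7.834 μg/mL.
Steady-state peak Cmax,ss = C₀·R ≈ 7.834 × 2.9011 ≈ 22.727 μg/mL.
Steady-state trough Cmin,ss = Cmax,ss·f ≈ 22.727 × 0.6553 ≈ 14.893 μg/mL.
Trough 14.9 μg/mL vs MEC 9 μg/mL: adequate.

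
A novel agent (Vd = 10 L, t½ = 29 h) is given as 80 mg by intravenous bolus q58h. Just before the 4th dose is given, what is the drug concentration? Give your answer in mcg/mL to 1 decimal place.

f = (1/2)^(τ/t½) = (1/2)^(58/29) ≈ 0.2500.
C₀ = D/Vd = 80/10 ≈ 8.000 mcg/mL.
Before the 4th dose, 3 doses have been given. Superposition: Cmin = C₀·(f + f² + … + f^3).
≈ 8.000 × (0.2500 + 0.0625 + 0.0156) ≈ 8.000 × 0.3281 ≈ 2.625 mcg/mL.

2.6 mcg/mL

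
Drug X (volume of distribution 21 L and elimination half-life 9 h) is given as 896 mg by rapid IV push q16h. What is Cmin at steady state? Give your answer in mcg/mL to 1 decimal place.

k = ln2/t½ = ln2/9 ≈ 0.077016 h⁻¹; fraction remaining f = e^(−kτ) = e^(−0.077016×16) ≈ 0.2916.
Accumulation ratio R = 1/(1 − f) ≈ 1/0.7084 ≈ 1.4116.
Each bolus raises the concentration by D/Vd = 896/21 ≈ 42.667 mcg/mL.
Steady-state peak Cmax,ss = C₀·R ≈ 42.667 × 1.4116 ≈ 60.229 mcg/mL.
One interval later, Cmin,ss = Cmax,ss·e^(−kτ) ≈ 60.229 × 0.2916 ≈ 17.563 mcg/mL.

17.6 mcg/mL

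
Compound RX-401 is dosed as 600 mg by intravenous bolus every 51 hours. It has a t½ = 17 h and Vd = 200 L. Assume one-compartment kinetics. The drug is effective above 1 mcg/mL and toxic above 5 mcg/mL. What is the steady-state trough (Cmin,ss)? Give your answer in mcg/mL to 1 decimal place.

0.4 mcg/mL

The dosing interval is 3 half-lives, so f = 2^(−3) = 0.125.
Accumulation ratio R = 1/(1 − f) = 1/0.875 = 8/7.
Single-dose peak C₀ = D/Vd = 600/200 = 3 mcg/mL.
Steady-state peak Cmax,ss = C₀·R = 3 × 8/7 ≈ 3.429 mcg/mL.
Steady-state trough Cmin,ss = Cmax,ss·f ≈ 3.429 × 0.125 ≈ 0.429 mcg/mL.
Trough 0.4 mcg/mL vs MEC 1 mcg/mL: subtherapeutic.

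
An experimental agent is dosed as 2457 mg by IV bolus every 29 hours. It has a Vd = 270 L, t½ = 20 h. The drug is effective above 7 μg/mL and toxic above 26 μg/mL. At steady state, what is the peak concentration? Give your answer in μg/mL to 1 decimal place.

14.4 μg/mL

Over one 29-h interval, 29/20 ≈ 1.45 half-lives elapse, leaving f ≈ 0.3660 of each dose.
Accumulation ratio R = 1/(1 − f) ≈ 1/0.6340 ≈ 1.5773.
Single-dose peak C₀ = D/Vd = 2457/270 ≈ 9.100 μg/mL.
Steady-state peak Cmax,ss = C₀·R ≈ 9.100 × 1.5773 ≈ 14.353 μg/mL.
Peak 14.4 μg/mL vs MTC 26 μg/mL: below toxic threshold.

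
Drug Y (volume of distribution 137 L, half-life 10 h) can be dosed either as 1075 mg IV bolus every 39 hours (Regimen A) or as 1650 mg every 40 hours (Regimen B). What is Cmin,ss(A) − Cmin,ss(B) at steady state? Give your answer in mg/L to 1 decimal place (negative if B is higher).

-0.2 mg/L

Regimen A: f = (1/2)^(39/10) ≈ 0.0670; Cmin,ss = (1075/137)·f/(1−f) ≈ 0.563 mg/L.
Regimen B: f = (1/2)^(40/10) ≈ 0.0625; Cmin,ss = (1650/137)·f/(1−f) ≈ 0.803 mg/L.
Difference ≈ 0.563 − 0.803 ≈ -0.240 mg/L.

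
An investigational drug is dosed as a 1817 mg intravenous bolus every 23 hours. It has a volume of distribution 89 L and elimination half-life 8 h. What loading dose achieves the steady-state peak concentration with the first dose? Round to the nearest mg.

2104 mg

f = (1/2)^(23/8) ≈ 0.136313; accumulation ratio R = 1/(1−f) ≈ 1.15783.
Loading dose to hit Cmax,ss on first dose: D_load = D_maint·R ≈ 1817 × 1.15783 ≈ 2103.78 mg.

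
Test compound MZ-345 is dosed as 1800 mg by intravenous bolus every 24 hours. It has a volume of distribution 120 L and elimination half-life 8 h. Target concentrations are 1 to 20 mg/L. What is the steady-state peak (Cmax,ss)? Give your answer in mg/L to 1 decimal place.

17.1 mg/L

τ = 24 h = 3 half-lives, so f = (1/2)^3 = 0.125.
At steady state, R = 1/(1 − 0.125) = 8/7.
Single-dose peak C₀ = D/Vd = 1800/120 = 15 mg/L.
Steady-state peak Cmax,ss = C₀·R = 15 × 8/7 ≈ 17.143 mg/L.
Peak 17.1 mg/L vs MTC 20 mg/L: below toxic threshold.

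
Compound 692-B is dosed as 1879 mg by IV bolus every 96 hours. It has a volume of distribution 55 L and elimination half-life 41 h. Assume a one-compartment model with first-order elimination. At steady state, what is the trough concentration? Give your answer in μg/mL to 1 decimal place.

8.4 μg/mL

k = ln2/t½ = ln2/41 ≈ 0.016906 h⁻¹; fraction remaining f = e^(−kτ) = e^(−0.016906×96) ≈ 0.1973.
Accumulation ratio R = 1/(1 − f) ≈ 1/0.8027 ≈ 1.2458.
Each bolus raises the concentration by D/Vd = 1879/55 ≈ 34.164 μg/mL.
Steady-state peak Cmax,ss = C₀·R ≈ 34.164 × 1.2458 ≈ 42.562 μg/mL.
Steady-state trough Cmin,ss = Cmax,ss·f ≈ 42.562 × 0.1973 ≈ 8.397 μg/mL.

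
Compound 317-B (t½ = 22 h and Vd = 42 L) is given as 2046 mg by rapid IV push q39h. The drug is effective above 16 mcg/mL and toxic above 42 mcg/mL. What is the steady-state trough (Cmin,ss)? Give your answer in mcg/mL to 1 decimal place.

Over one 39-h interval, 39/22 ≈ 1.7727 half-lives elapse, leaving f ≈ 0.2927 of each dose.
Single-dose peak C₀ = D/Vd = 2046/42 ≈ 48.714 mcg/mL.
Steady-state trough Cmin,ss = C₀·f/(1−f) ≈ 48.714 × 0.2927/0.7073 ≈ 20.159 mcg/mL.
Trough 20.2 mcg/mL vs MEC 16 mcg/mL: adequate.

20.2 mcg/mL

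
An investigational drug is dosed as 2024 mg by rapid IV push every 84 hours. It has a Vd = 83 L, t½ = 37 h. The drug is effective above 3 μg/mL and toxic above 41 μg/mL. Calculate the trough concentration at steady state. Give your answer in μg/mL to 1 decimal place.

k = ln2/t½ = ln2/37 ≈ 0.018734 h⁻¹; fraction remaining f = e^(−kτ) = e^(−0.018734×84) ≈ 0.2073.
Accumulation ratio R = 1/(1 − f) ≈ 1/0.7927 ≈ 1.2615.
Single-dose peak C₀ = D/Vd = 2024/83 ≈ 24.386 μg/mL.
Cmax,ss = C₀/(1 − f) ≈ 24.386/0.7927 ≈ 30.763 μg/mL.
Steady-state trough Cmin,ss = Cmax,ss·f ≈ 30.763 × 0.2073 ≈ 6.377 μg/mL.
Trough 6.4 μg/mL vs MEC 3 μg/mL: adequate.

6.4 μg/mL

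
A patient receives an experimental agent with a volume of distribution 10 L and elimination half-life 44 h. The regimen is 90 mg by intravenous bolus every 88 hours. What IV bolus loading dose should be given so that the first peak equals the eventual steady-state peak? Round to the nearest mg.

120 mg

f = (1/2)^(88/44) ≈ 0.250000; accumulation ratio R = 1/(1−f) ≈ 1.33333.
Loading dose to hit Cmax,ss on first dose: D_load = D_maint·R ≈ 90 × 1.33333 ≈ 120.00 mg.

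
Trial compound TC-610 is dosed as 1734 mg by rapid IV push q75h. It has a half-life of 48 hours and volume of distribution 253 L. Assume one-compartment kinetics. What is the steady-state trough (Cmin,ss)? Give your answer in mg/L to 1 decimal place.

3.5 mg/L

k = ln2/t½ = ln2/48 ≈ 0.014441 h⁻¹; fraction remaining f = e^(−kτ) = e^(−0.014441×75) ≈ 0.3386.
Each bolus raises the concentration by D/Vd = 1734/253 ≈ 6.854 mg/L.
Steady-state trough Cmin,ss = C₀·f/(1−f) ≈ 6.854 × 0.3386/0.6614 ≈ 3.509 mg/L.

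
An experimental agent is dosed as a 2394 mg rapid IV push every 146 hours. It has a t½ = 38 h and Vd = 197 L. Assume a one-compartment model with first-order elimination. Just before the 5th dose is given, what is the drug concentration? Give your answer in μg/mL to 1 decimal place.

0.9 μg/mL

f = (1/2)^(τ/t½) = (1/2)^(146/38) ≈ 0.0697.
C₀ = D/Vd = 2394/197 ≈ 12.152 μg/mL.
Before the 5th dose, 4 doses have been given. Superposition: Cmin = C₀·(f + f² + … + f^4).
≈ 12.152 × (0.0697 + 0.0049 + 0.0003 + 0.0000) ≈ 12.152 × 0.0749 ≈ 0.910 μg/mL.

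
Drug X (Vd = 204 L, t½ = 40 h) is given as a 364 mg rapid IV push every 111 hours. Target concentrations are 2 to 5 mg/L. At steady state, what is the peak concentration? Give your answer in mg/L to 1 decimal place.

k = ln2/t½ = ln2/40 ≈ 0.017329 h⁻¹; fraction remaining f = e^(−kτ) = e^(−0.017329×111) ≈ 0.1461.
Accumulation ratio R = 1/(1 − f) ≈ 1/0.8539 ≈ 1.1711.
Single-dose peak C₀ = D/Vd = 364/204 ≈ 1.784 mg/L.
Steady-state peak Cmax,ss = C₀·R ≈ 1.784 × 1.1711 ≈ 2.089 mg/L.
Peak 2.1 mg/L vs MTC 5 mg/L: below toxic threshold.

2.1 mg/L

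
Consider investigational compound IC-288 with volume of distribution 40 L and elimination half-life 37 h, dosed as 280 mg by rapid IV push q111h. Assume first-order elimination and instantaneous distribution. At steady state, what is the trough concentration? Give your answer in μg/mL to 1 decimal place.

The dosing interval is 3 half-lives, so f = 2^(−3) = 0.125.
At steady state, R = 1/(1 − 0.125) = 8/7.
Single-dose peak C₀ = D/Vd = 280/40 = 7 μg/mL.
Steady-state peak Cmax,ss = C₀·R = 7 × 8/7 ≈ 8.000 μg/mL.
Steady-state trough Cmin,ss = Cmax,ss·f ≈ 8.000 × 0.125 ≈ 1.000 μg/mL.

1.0 μg/mL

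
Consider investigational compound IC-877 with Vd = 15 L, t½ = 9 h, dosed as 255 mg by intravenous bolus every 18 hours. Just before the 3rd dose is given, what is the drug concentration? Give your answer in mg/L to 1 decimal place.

5.3 mg/L

f = (1/2)^(τ/t½) = (1/2)^(18/9) ≈ 0.2500.
C₀ = D/Vd = 255/15 ≈ 17.000 mg/L.
Before the 3rd dose, 2 doses have been given. Superposition: Cmin = C₀·(f + f²).
≈ 17.000 × (0.2500 + 0.0625) ≈ 17.000 × 0.3125 ≈ 5.312 mg/L.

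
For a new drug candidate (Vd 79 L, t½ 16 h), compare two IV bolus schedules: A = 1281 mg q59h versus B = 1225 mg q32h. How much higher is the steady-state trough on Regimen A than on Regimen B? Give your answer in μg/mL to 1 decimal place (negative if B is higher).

-3.8 μg/mL

Regimen A: f = (1/2)^(59/16) ≈ 0.0776; Cmin,ss = (1281/79)·f/(1−f) ≈ 1.364 μg/mL.
Regimen B: f = (1/2)^(32/16) ≈ 0.2500; Cmin,ss = (1225/79)·f/(1−f) ≈ 5.169 μg/mL.
Difference ≈ 1.364 − 5.169 ≈ -3.805 μg/mL.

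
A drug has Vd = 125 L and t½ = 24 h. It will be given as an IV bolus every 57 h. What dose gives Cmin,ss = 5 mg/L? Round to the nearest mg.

τ/t½ = 57/24 ≈ 2.375, so f = (1/2)^(57/24) ≈ 0.192776.
Cmin,ss = (D/Vd)·f/(1−f), so D = Cmin,ss·Vd·(1−f)/f.
D = 5 × 125 × (1−f)/f ≈ 5 × 125 × 4.18737 ≈ 2617.11 mg.

2617 mg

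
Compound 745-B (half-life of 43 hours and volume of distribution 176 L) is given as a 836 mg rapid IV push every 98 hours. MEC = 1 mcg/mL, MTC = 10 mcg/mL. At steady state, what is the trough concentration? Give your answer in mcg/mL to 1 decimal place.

Over one 98-h interval, 98/43 ≈ 2.2791 half-lives elapse, leaving f ≈ 0.2060 of each dose.
Single-dose peak C₀ = D/Vd = 836/176 ≈ 4.750 mcg/mL.
Steady-state trough Cmin,ss = C₀·f/(1−f) ≈ 4.750 × 0.2060/0.7940 ≈ 1.232 mcg/mL.
Trough 1.2 mcg/mL vs MEC 1 mcg/mL: adequate.

1.2 mcg/mL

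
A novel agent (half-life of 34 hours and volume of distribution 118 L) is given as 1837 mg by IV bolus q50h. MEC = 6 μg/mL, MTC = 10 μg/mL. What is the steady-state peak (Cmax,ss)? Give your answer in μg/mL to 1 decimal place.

τ/t½ = 50/34 ≈ 1.4706, so fraction remaining f = (1/2)^(50/34) ≈ 0.3608.
Accumulation ratio R = 1/(1 − f) ≈ 1/0.6392 ≈ 1.5645.
Each bolus raises the concentration by D/Vd = 1837/118 ≈ 15.568 μg/mL.
Steady-state peak Cmax,ss = C₀·R ≈ 15.568 × 1.5645 ≈ 24.356 μg/mL.
Peak 24.4 μg/mL vs MTC 10 μg/mL: exceeds toxic threshold.

24.4 μg/mL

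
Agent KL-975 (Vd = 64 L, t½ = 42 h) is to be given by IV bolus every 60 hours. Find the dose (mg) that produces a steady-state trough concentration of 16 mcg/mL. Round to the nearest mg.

τ/t½ = 60/42 ≈ 1.4286, so f = (1/2)^(60/42) ≈ 0.371499.
Cmin,ss = (D/Vd)·f/(1−f), so D = Cmin,ss·Vd·(1−f)/f.
D = 16 × 64 × (1−f)/f ≈ 16 × 64 × 1.69180 ≈ 1732.40 mg.

1732 mg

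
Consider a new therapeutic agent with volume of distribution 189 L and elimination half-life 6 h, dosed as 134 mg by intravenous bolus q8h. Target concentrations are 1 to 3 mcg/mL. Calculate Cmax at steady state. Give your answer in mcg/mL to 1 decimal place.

Over one 8-h interval, 8/6 ≈ 1.3333 half-lives elapse, leaving f ≈ 0.3969 of each dose.
Accumulation ratio R = 1/(1 − f) ≈ 1/0.6031 ≈ 1.6581.
Single-dose peak C₀ = D/Vd = 134/189 ≈ 0.709 mcg/mL.
Steady-state peak Cmax,ss = C₀·R ≈ 0.709 × 1.6581 ≈ 1.176 mcg/mL.
Peak 1.2 mcg/mL vs MTC 3 mcg/mL: below toxic threshold.

1.2 mcg/mL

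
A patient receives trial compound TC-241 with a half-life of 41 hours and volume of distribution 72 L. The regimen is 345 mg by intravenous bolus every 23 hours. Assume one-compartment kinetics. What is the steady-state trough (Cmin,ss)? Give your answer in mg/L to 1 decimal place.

k = ln2/t½ = ln2/41 ≈ 0.016906 h⁻¹; fraction remaining f = e^(−kτ) = e^(−0.016906×23) ≈ 0.6778.
At steady state, accumulation factor R = 1/(1 − e^(−kτ)) ≈ 3.1037.
Single-dose peak C₀ = D/Vd = 345/72 ≈ 4.792 mg/L.
Cmax,ss = C₀/(1 − f) ≈ 4.792/0.3222 ≈ 14.873 mg/L.
One interval later, Cmin,ss = Cmax,ss·e^(−kτ) ≈ 14.873 × 0.6778 ≈ 10.081 mg/L.

10.1 mg/L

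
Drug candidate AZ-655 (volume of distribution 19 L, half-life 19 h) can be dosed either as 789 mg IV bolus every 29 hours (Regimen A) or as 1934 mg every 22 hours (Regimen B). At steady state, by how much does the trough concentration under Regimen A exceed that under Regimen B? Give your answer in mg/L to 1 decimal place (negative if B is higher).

Regimen A: f = (1/2)^(29/19) ≈ 0.3472; Cmin,ss = (789/19)·f/(1−f) ≈ 22.086 mg/L.
Regimen B: f = (1/2)^(22/19) ≈ 0.4482; Cmin,ss = (1934/19)·f/(1−f) ≈ 82.679 mg/L.
Difference ≈ 22.086 − 82.679 ≈ -60.593 mg/L.

-60.6 mg/L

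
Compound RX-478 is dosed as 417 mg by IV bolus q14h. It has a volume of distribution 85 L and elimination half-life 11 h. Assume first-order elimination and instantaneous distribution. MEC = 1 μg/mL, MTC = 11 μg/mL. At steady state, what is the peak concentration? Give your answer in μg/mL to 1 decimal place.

k = ln2/t½ = ln2/11 ≈ 0.063013 h⁻¹; fraction remaining f = e^(−kτ) = e^(−0.063013×14) ≈ 0.4139.
Accumulation ratio R = 1/(1 − f) ≈ 1/0.5861 ≈ 1.7062.
Each bolus raises the concentration by D/Vd = 417/85 ≈ 4.906 μg/mL.
Steady-state peak Cmax,ss = C₀·R ≈ 4.906 × 1.7062 ≈ 8.371 μg/mL.
Peak 8.4 μg/mL vs MTC 11 μg/mL: below toxic threshold.

8.4 μg/mL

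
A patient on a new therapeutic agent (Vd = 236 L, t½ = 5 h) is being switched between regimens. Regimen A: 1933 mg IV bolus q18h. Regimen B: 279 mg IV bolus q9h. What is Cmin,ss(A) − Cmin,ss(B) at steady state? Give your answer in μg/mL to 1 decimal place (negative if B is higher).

Regimen A: f = (1/2)^(18/5) ≈ 0.0825; Cmin,ss = (1933/236)·f/(1−f) ≈ 0.736 μg/mL.
Regimen B: f = (1/2)^(9/5) ≈ 0.2872; Cmin,ss = (279/236)·f/(1−f) ≈ 0.476 μg/mL.
Difference ≈ 0.736 − 0.476 ≈ 0.260 μg/mL.

0.3 μg/mL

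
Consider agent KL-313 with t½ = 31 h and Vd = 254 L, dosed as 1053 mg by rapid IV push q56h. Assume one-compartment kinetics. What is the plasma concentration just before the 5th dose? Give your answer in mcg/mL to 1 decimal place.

f = (1/2)^(τ/t½) = (1/2)^(56/31) ≈ 0.2859.
C₀ = D/Vd = 1053/254 ≈ 4.146 mcg/mL.
Before the 5th dose, 4 doses have been given. Superposition: Cmin = C₀·(f + f² + … + f^4).
≈ 4.146 × (0.2859 + 0.0817 + 0.0234 + 0.0067) ≈ 4.146 × 0.3977 ≈ 1.649 mcg/mL.

1.6 mcg/mL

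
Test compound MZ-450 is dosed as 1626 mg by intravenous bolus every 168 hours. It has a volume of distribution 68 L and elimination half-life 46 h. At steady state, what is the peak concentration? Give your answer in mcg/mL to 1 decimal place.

Over one 168-h interval, 168/46 ≈ 3.6522 half-lives elapse, leaving f ≈ 0.0795 of each dose.
Accumulation ratio R = 1/(1 − f) ≈ 1/0.9205 ≈ 1.0864.
Single-dose peak C₀ = D/Vd = 1626/68 ≈ 23.912 mcg/mL.
Steady-state peak Cmax,ss = C₀·R ≈ 23.912 × 1.0864 ≈ 25.978 mcg/mL.

26.0 mcg/mL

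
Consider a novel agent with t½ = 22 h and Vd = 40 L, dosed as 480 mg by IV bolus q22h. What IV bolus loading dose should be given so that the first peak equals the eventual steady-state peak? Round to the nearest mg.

960 mg

f = (1/2)^(22/22) ≈ 0.500000; accumulation ratio R = 1/(1−f) ≈ 2.00000.
Loading dose to hit Cmax,ss on first dose: D_load = D_maint·R ≈ 480 × 2.00000 ≈ 960.00 mg.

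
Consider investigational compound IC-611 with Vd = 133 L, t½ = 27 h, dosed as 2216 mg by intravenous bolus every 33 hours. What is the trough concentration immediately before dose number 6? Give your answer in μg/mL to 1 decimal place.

12.3 μg/mL

f = (1/2)^(τ/t½) = (1/2)^(33/27) ≈ 0.4286.
C₀ = D/Vd = 2216/133 ≈ 16.662 μg/mL.
Before the 6th dose, 5 doses have been given. Superposition: Cmin = C₀·(f + f² + … + f^5).
≈ 16.662 × (0.4286 + 0.1837 + 0.0787 + 0.0337 + 0.0145) ≈ 16.662 × 0.7392 ≈ 12.317 μg/mL.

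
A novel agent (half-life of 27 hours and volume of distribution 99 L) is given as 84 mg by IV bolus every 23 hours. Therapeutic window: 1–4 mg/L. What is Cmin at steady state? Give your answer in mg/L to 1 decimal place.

Over one 23-h interval, 23/27 ≈ 0.85185 half-lives elapse, leaving f ≈ 0.5541 of each dose.
Each bolus raises the concentration by D/Vd = 84/99 ≈ 0.848 mg/L.
Steady-state trough Cmin,ss = C₀·f/(1−f) ≈ 0.848 × 0.5541/0.4459 ≈ 1.054 mg/L.
Trough 1.1 mg/L vs MEC 1 mg/L: adequate.

1.1 mg/L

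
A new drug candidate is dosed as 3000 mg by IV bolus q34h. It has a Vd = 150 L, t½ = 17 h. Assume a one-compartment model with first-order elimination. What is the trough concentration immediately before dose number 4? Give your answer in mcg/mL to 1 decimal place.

f = (1/2)^(τ/t½) = (1/2)^(34/17) ≈ 0.2500.
C₀ = D/Vd = 3000/150 ≈ 20.000 mcg/mL.
Before the 4th dose, 3 doses have been given. Superposition: Cmin = C₀·(f + f² + … + f^3).
≈ 20.000 × (0.2500 + 0.0625 + 0.0156) ≈ 20.000 × 0.3281 ≈ 6.562 mcg/mL.

6.6 mcg/mL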